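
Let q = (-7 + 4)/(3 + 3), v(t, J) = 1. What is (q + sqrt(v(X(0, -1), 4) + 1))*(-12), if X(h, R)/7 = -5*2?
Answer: 6 - 12*sqrt(2) ≈ -10.971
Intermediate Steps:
X(h, R) = -70 (X(h, R) = 7*(-5*2) = 7*(-10) = -70)
q = -1/2 (q = -3/6 = -3*1/6 = -1/2 ≈ -0.50000)
(q + sqrt(v(X(0, -1), 4) + 1))*(-12) = (-1/2 + sqrt(1 + 1))*(-12) = (-1/2 + sqrt(2))*(-12) = 6 - 12*sqrt(2)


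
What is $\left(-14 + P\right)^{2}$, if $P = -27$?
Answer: $1681$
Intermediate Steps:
$\left(-14 + P\right)^{2} = \left(-14 - 27\right)^{2} = \left(-41\right)^{2} = 1681$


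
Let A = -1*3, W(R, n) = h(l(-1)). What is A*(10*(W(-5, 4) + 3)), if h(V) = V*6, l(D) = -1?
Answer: 90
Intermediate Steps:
h(V) = 6*V
W(R, n) = -6 (W(R, n) = 6*(-1) = -6)
A = -3
A*(10*(W(-5, 4) + 3)) = -30*(-6 + 3) = -30*(-3) = -3*(-30) = 90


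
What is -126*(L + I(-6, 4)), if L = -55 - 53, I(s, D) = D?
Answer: 13104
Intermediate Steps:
L = -108
-126*(L + I(-6, 4)) = -126*(-108 + 4) = -126*(-104) = 13104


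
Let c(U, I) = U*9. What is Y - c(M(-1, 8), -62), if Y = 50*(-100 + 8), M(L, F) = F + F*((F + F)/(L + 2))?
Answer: -5824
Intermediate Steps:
M(L, F) = F + 2*F²/(2 + L) (M(L, F) = F + F*((2*F)/(2 + L)) = F + F*(2*F/(2 + L)) = F + 2*F²/(2 + L))
c(U, I) = 9*U
Y = -4600 (Y = 50*(-92) = -4600)
Y - c(M(-1, 8), -62) = -4600 - 9*8*(2 - 1 + 2*8)/(2 - 1) = -4600 - 9*8*(2 - 1 + 16)/1 = -4600 - 9*8*1*17 = -4600 - 9*136 = -4600 - 1*1224 = -4600 - 1224 = -5824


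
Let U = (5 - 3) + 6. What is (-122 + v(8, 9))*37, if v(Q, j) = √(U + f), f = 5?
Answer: -4514 + 37*√13 ≈ -4380.6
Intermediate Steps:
U = 8 (U = 2 + 6 = 8)
v(Q, j) = √13 (v(Q, j) = √(8 + 5) = √13)
(-122 + v(8, 9))*37 = (-122 + √13)*37 = -4514 + 37*√13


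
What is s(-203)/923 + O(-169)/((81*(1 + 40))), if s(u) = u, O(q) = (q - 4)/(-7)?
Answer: -4559462/21456981 ≈ -0.21249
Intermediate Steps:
O(q) = 4/7 - q/7 (O(q) = -(-4 + q)/7 = 4/7 - q/7)
s(-203)/923 + O(-169)/((81*(1 + 40))) = -203/923 + (4/7 - 1/7*(-169))/((81*(1 + 40))) = -203*1/923 + (4/7 + 169/7)/((81*41)) = -203/923 + (173/7)/3321 = -203/923 + (173/7)*(1/3321) = -203/923 + 173/23247 = -4559462/21456981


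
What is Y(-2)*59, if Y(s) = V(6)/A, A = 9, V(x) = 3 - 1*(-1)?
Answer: 236/9 ≈ 26.222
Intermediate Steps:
V(x) = 4 (V(x) = 3 + 1 = 4)
Y(s) = 4/9
Y(-2)*59 = (4/9)*59 = 236/9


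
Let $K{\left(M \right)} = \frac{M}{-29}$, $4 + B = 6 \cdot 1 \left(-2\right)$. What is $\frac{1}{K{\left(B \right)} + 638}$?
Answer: $\frac{29}{18518} \approx 0.001566$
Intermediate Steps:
$B = -16$ ($B = -4 + 6 \cdot 1 \left(-2\right) = -4 + 6 \left(-2\right) = -4 - 12 = -16$)
$K{\left(M \right)} = - \frac{M}{29}$ ($K{\left(M \right)} = M \left(- \frac{1}{29}\right) = - \frac{M}{29}$)
$\frac{1}{K{\left(B \right)} + 638} = \frac{1}{\left(- \frac{1}{29}\right) \left(-16\right) + 638} = \frac{1}{\frac{16}{29} + 638} = \frac{1}{\frac{18518}{29}} = \frac{29}{18518}$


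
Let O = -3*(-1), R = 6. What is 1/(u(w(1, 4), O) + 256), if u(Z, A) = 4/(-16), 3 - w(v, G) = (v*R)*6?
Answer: 4/1023 ≈ 0.0039101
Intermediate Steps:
O = 3
w(v, G) = 3 - 36*v (w(v, G) = 3 - v*6*6 = 3 - 6*v*6 = 3 - 36*v)
u(Z, A) = -¼ (u(Z, A) = 4*(-1/16) = -¼)
1/(u(w(1, 4), O) + 256) = 1/(-¼ + 256) = 1/(1023/4) = 4/1023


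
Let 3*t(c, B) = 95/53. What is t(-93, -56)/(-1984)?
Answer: -95/315456 ≈ -0.00030115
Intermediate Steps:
t(c, B) = 95/159 (t(c, B) = (95/53)/3 = (95*(1/53))/3 = (1/3)*(95/53) = 95/159)
t(-93, -56)/(-1984) = (95/159)/(-1984) = (95/159)*(-1/1984) = -95/315456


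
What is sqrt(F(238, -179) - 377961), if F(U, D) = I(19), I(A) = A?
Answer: I*sqrt(377942) ≈ 614.77*I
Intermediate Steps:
F(U, D) = 19
sqrt(F(238, -179) - 377961) = sqrt(19 - 377961) = sqrt(-377942) = I*sqrt(377942)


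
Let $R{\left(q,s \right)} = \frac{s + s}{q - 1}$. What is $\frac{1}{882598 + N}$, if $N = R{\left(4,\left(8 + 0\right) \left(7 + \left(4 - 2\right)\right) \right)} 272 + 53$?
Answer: $\frac{1}{895707} \approx 1.1164 \cdot 10^{-6}$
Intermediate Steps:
$R{\left(q,s \right)} = \frac{2 s}{-1 + q}$
$N = 13109$ ($N = \frac{2 \left(8 + 0\right) \left(7 + \left(4 - 2\right)\right)}{-1 + 4} \cdot 272 + 53 = \frac{2 \cdot 8 \left(7 + \left(4 - 2\right)\right)}{3} \cdot 272 + 53 = 2 \cdot 8 \left(7 + 2\right) \frac{1}{3} \cdot 272 + 53 = 2 \cdot 8 \cdot 9 \cdot \frac{1}{3} \cdot 272 + 53 = 2 \cdot 72 \cdot \frac{1}{3} \cdot 272 + 53 = 48 \cdot 272 + 53 = 13056 + 53 = 13109$)
$\frac{1}{882598 + N} = \frac{1}{882598 + 13109} = \frac{1}{895707}$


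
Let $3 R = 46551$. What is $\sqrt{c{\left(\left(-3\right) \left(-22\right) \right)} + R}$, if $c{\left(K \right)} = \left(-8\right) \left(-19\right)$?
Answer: $3 \sqrt{1741} \approx 125.18$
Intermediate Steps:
$R = 15517$ ($R = \frac{1}{3} \cdot 46551 = 15517$)
$c{\left(K \right)} = 152$
$\sqrt{c{\left(\left(-3\right) \left(-22\right) \right)} + R} = \sqrt{152 + 15517} = \sqrt{15669} = 3 \sqrt{1741}$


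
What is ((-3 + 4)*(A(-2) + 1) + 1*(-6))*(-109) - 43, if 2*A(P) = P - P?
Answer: 502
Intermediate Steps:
A(P) = 0 (A(P) = (P - P)/2 = (1/2)*0 = 0)
((-3 + 4)*(A(-2) + 1) + 1*(-6))*(-109) - 43 = ((-3 + 4)*(0 + 1) + 1*(-6))*(-109) - 43 = (1*1 - 6)*(-109) - 43 = (1 - 6)*(-109) - 43 = -5*(-109) - 43 = 545 - 43 = 502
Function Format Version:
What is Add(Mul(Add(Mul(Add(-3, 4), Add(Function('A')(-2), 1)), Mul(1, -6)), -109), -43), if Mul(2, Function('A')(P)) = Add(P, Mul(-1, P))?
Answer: 502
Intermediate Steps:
Function('A')(P) = 0 (Function('A')(P) = Mul(Rational(1, 2), Add(P, Mul(-1, P))) = Mul(Rational(1, 2), 0) = 0)
Add(Mul(Add(Mul(Add(-3, 4), Add(Function('A')(-2), 1)), Mul(1, -6)), -109), -43) = Add(Mul(Add(Mul(Add(-3, 4), Add(0, 1)), Mul(1, -6)), -109), -43) = Add(Mul(Add(Mul(1, 1), -6), -109), -43) = Add(Mul(Add(1, -6), -109), -43) = Add(Mul(-5, -109), -43) = Add(545, -43) = 502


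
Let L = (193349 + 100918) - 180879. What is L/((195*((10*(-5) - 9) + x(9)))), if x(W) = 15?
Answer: -859/65 ≈ -13.215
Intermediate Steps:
L = 113388 (L = 294267 - 180879 = 113388)
L/((195*((10*(-5) - 9) + x(9)))) = 113388/((195*((10*(-5) - 9) + 15))) = 113388/((195*((-50 - 9) + 15))) = 113388/((195*(-59 + 15))) = 113388/((195*(-44))) = 113388/(-8580) = 113388*(-1/8580) = -859/65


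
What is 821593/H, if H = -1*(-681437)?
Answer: 821593/681437 ≈ 1.2057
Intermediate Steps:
H = 681437
821593/H = 821593/681437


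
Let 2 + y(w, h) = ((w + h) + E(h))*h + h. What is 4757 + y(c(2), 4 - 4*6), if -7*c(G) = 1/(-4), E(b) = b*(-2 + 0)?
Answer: 30340/7 ≈ 4334.3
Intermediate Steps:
E(b) = -2*b (E(b) = b*(-2) = -2*b)
c(G) = 1/28 (c(G) = -⅐/(-4) = -⅐*(-¼) = 1/28)
y(w, h) = -2 + h + h*(w - h) (y(w, h) = -2 + (((w + h) - 2*h)*h + h) = -2 + (((h + w) - 2*h)*h + h) = -2 + ((w - h)*h + h) = -2 + (h*(w - h) + h) = -2 + (h + h*(w - h)) = -2 + h + h*(w - h))
4757 + y(c(2), 4 - 4*6) = 4757 + (-2 + (4 - 4*6) - (4 - 4*6)² + (4 - 4*6)*(1/28)) = 4757 + (-2 + (4 - 24) - (4 - 24)² + (4 - 24)*(1/28)) = 4757 + (-2 - 20 - 1*(-20)² - 20*1/28) = 4757 + (-2 - 20 - 1*400 - 5/7) = 4757 + (-2 - 20 - 400 - 5/7) = 4757 - 2959/7 = 30340/7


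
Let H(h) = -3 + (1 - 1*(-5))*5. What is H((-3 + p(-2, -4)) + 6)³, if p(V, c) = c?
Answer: 19683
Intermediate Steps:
H(h) = 27 (H(h) = -3 + (1 + 5)*5 = -3 + 6*5 = -3 + 30 = 27)
H((-3 + p(-2, -4)) + 6)³ = 27³ = 19683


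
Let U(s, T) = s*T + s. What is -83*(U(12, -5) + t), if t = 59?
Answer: -913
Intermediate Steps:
U(s, T) = s + T*s (U(s, T) = T*s + s = s + T*s)
-83*(U(12, -5) + t) = -83*(12*(1 - 5) + 59) = -83*(12*(-4) + 59) = -83*(-48 + 59) = -83*11 = -913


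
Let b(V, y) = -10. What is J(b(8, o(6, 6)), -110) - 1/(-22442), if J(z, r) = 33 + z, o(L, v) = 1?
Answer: 516167/22442 ≈ 23.000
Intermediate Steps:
J(b(8, o(6, 6)), -110) - 1/(-22442) = (33 - 10) - 1/(-22442) = 23 - 1*(-1/22442) = 23 + 1/22442 = 516167/22442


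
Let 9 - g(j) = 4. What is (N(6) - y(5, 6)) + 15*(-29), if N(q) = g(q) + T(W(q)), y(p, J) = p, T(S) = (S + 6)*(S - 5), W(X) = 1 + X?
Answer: -409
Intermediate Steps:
g(j) = 5 (g(j) = 9 - 1*4 = 9 - 4 = 5)
T(S) = (-5 + S)*(6 + S) (T(S) = (6 + S)*(-5 + S) = (-5 + S)*(6 + S))
N(q) = -24 + q + (1 + q)² (N(q) = 5 + (-30 + (1 + q) + (1 + q)²) = 5 + (-29 + q + (1 + q)²) = -24 + q + (1 + q)²)
(N(6) - y(5, 6)) + 15*(-29) = ((-24 + 6 + (1 + 6)²) - 1*5) + 15*(-29) = ((-24 + 6 + 7²) - 5) - 435 = ((-24 + 6 + 49) - 5) - 435 = (31 - 5) - 435 = 26 - 435 = -409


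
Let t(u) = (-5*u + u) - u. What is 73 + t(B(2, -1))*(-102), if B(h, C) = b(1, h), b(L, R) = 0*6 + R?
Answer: 1093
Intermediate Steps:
b(L, R) = R (b(L, R) = 0 + R = R)
B(h, C) = h
t(u) = -5*u (t(u) = -4*u - u = -5*u)
73 + t(B(2, -1))*(-102) = 73 - 5*2*(-102) = 73 - 10*(-102) = 73 + 1020 = 1093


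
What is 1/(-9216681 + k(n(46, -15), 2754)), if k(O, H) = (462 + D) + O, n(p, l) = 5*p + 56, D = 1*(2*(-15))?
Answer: -1/9215963 ≈ -1.0851e-7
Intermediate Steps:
D = -30 (D = 1*(-30) = -30)
n(p, l) = 56 + 5*p
k(O, H) = 432 + O (k(O, H) = (462 - 30) + O = 432 + O)
1/(-9216681 + k(n(46, -15), 2754)) = 1/(-9216681 + (432 + (56 + 5*46))) = 1/(-9216681 + (432 + (56 + 230))) = 1/(-9216681 + (432 + 286)) = 1/(-9216681 + 718) = 1/(-9215963) = -1/9215963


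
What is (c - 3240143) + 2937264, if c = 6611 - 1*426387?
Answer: -722655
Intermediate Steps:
c = -419776 (c = 6611 - 426387 = -419776)
(c - 3240143) + 2937264 = (-419776 - 3240143) + 2937264 = -3659919 + 2937264 = -722655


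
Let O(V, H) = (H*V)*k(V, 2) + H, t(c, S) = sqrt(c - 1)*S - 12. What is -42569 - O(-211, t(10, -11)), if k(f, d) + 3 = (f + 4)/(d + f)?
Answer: -4899616/209 ≈ -23443.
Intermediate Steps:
k(f, d) = -3 + (4 + f)/(d + f) (k(f, d) = -3 + (f + 4)/(d + f) = -3 + (4 + f)/(d + f))
t(c, S) = -12 + S*sqrt(-1 + c) (t(c, S) = sqrt(-1 + c)*S - 12 = S*sqrt(-1 + c) - 12 = -12 + S*sqrt(-1 + c))
O(V, H) = H + H*V*(-2 - 2*V)/(2 + V) (O(V, H) = (H*V)*((4 - 3*2 - 2*V)/(2 + V)) + H = (H*V)*((4 - 6 - 2*V)/(2 + V)) + H = (H*V)*((-2 - 2*V)/(2 + V)) + H = H*V*(-2 - 2*V)/(2 + V) + H = H + H*V*(-2 - 2*V)/(2 + V))
-42569 - O(-211, t(10, -11)) = -42569 - (-12 - 11*sqrt(-1 + 10))*(2 - 1*(-211) - 2*(-211)**2)/(2 - 211) = -42569 - (-12 - 11*sqrt(9))*(2 + 211 - 2*44521)/(-209) = -42569 - (-12 - 11*3)*(-1)*(2 + 211 - 89042)/209 = -42569 - (-12 - 33)*(-1)*(-88829)/209 = -42569 - (-45)*(-1)*(-88829)/209 = -42569 - 1*(-3997305/209) = -42569 + 3997305/209 = -4899616/209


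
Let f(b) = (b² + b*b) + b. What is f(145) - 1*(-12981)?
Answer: 55176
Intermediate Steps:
f(b) = b + 2*b² (f(b) = (b² + b²) + b = 2*b² + b = b + 2*b²)
f(145) - 1*(-12981) = 145*(1 + 2*145) - 1*(-12981) = 145*(1 + 290) + 12981 = 145*291 + 12981 = 42195 + 12981 = 55176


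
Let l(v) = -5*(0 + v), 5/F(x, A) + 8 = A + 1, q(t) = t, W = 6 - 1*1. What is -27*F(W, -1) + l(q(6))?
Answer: -105/8 ≈ -13.125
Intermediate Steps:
W = 5 (W = 6 - 1 = 5)
F(x, A) = 5/(-7 + A) (F(x, A) = 5/(-8 + (A + 1)) = 5/(-8 + (1 + A)) = 5/(-7 + A))
l(v) = -5*v
-27*F(W, -1) + l(q(6)) = -135/(-7 - 1) - 5*6 = -135/(-8) - 30 = -135*(-1)/8 - 30 = -27*(-5/8) - 30 = 135/8 - 30 = -105/8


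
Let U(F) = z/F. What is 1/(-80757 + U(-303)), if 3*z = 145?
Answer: -909/73408258 ≈ -1.2383e-5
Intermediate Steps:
z = 145/3 (z = (⅓)*145 = 145/3 ≈ 48.333)
U(F) = 145/(3*F)
1/(-80757 + U(-303)) = 1/(-80757 + (145/3)/(-303)) = 1/(-80757 + (145/3)*(-1/303)) = 1/(-80757 - 145/909) = 1/(-73408258/909) = -909/73408258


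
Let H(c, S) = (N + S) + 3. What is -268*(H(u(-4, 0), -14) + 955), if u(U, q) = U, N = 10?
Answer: -255672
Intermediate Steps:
H(c, S) = 13 + S (H(c, S) = (10 + S) + 3 = 13 + S)
-268*(H(u(-4, 0), -14) + 955) = -268*((13 - 14) + 955) = -268*(-1 + 955) = -268*954 = -255672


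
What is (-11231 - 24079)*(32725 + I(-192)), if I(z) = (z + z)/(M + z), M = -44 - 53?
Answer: -333958766790/289 ≈ -1.1556e+9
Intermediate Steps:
M = -97
I(z) = 2*z/(-97 + z) (I(z) = (z + z)/(-97 + z) = (2*z)/(-97 + z) = 2*z/(-97 + z))
(-11231 - 24079)*(32725 + I(-192)) = (-11231 - 24079)*(32725 + 2*(-192)/(-97 - 192)) = -35310*(32725 + 2*(-192)/(-289)) = -35310*(32725 + 2*(-192)*(-1/289)) = -35310*(32725 + 384/289) = -35310*9457909/289 = -333958766790/289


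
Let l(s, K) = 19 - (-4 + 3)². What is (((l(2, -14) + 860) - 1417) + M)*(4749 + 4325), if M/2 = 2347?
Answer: 37702470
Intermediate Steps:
M = 4694 (M = 2*2347 = 4694)
l(s, K) = 18 (l(s, K) = 19 - 1*(-1)² = 19 - 1*1 = 19 - 1 = 18)
(((l(2, -14) + 860) - 1417) + M)*(4749 + 4325) = (((18 + 860) - 1417) + 4694)*(4749 + 4325) = ((878 - 1417) + 4694)*9074 = (-539 + 4694)*9074 = 4155*9074 = 37702470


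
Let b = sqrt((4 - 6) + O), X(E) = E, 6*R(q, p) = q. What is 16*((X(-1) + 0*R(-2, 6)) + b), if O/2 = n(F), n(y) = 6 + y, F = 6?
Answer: -16 + 16*sqrt(22) ≈ 59.047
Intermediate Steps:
R(q, p) = q/6
O = 24 (O = 2*(6 + 6) = 2*12 = 24)
b = sqrt(22) (b = sqrt((4 - 6) + 24) = sqrt(-2 + 24) = sqrt(22) ≈ 4.6904)
16*((X(-1) + 0*R(-2, 6)) + b) = 16*((-1 + 0*((1/6)*(-2))) + sqrt(22)) = 16*((-1 + 0*(-1/3)) + sqrt(22)) = 16*((-1 + 0) + sqrt(22)) = 16*(-1 + sqrt(22)) = -16 + 16*sqrt(22)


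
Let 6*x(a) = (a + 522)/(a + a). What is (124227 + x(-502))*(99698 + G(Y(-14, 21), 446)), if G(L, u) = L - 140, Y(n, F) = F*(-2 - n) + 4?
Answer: 9336893865299/753 ≈ 1.2400e+10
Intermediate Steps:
Y(n, F) = 4 + F*(-2 - n)
G(L, u) = -140 + L
x(a) = (522 + a)/(12*a) (x(a) = ((a + 522)/(a + a))/6 = ((522 + a)/((2*a)))/6 = ((522 + a)*(1/(2*a)))/6 = ((522 + a)/(2*a))/6 = (522 + a)/(12*a))
(124227 + x(-502))*(99698 + G(Y(-14, 21), 446)) = (124227 + (1/12)*(522 - 502)/(-502))*(99698 + (-140 + (4 - 2*21 - 1*21*(-14)))) = (124227 + (1/12)*(-1/502)*20)*(99698 + (-140 + (4 - 42 + 294))) = (124227 - 5/1506)*(99698 + (-140 + 256)) = 187085857*(99698 + 116)/1506 = (187085857/1506)*99814 = 9336893865299/753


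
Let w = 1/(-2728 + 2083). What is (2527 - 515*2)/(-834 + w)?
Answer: -965565/537931 ≈ -1.7950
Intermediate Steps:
w = -1/645 (w = 1/(-645) = -1/645 ≈ -0.0015504)
(2527 - 515*2)/(-834 + w) = (2527 - 515*2)/(-834 - 1/645) = (2527 - 1030)/(-537931/645) = 1497*(-645/537931) = -965565/537931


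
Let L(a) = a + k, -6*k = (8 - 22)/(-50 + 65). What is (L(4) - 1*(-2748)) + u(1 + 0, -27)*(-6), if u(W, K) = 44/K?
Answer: 41429/15 ≈ 2761.9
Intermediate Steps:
k = 7/45 (k = -(8 - 22)/(6*(-50 + 65)) = -(-7)/(3*15) = -⅙*(-14/15) = 7/45 ≈ 0.15556)
L(a) = 7/45 + a (L(a) = a + 7/45 = 7/45 + a)
(L(4) - 1*(-2748)) + u(1 + 0, -27)*(-6) = ((7/45 + 4) - 1*(-2748)) + (44/(-27))*(-6) = (187/45 + 2748) + (44*(-1/27))*(-6) = 123847/45 - 44/27*(-6) = 123847/45 + 88/9 = 41429/15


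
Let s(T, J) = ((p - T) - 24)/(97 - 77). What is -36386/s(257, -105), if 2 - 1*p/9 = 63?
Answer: 72772/83 ≈ 876.77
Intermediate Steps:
p = -549 (p = 18 - 9*63 = 18 - 567 = -549)
s(T, J) = -573/20 - T/20 (s(T, J) = ((-549 - T) - 24)/(97 - 77) = (-573 - T)/20 = (-573 - T)*(1/20) = -573/20 - T/20)
-36386/s(257, -105) = -36386/(-573/20 - 1/20*257) = -36386/(-573/20 - 257/20) = -36386/(-83/2) = -36386*(-2/83) = 72772/83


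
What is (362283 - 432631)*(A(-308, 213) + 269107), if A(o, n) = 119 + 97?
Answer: -18946334404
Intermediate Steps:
A(o, n) = 216
(362283 - 432631)*(A(-308, 213) + 269107) = (362283 - 432631)*(216 + 269107) = -70348*269323 = -18946334404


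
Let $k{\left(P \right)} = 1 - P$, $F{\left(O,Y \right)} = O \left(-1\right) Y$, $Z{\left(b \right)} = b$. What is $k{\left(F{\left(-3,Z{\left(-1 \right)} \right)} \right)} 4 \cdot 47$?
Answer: $752$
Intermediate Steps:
$F{\left(O,Y \right)} = - O Y$
$k{\left(F{\left(-3,Z{\left(-1 \right)} \right)} \right)} 4 \cdot 47 = \left(1 - \left(-1\right) \left(-3\right) \left(-1\right)\right) 4 \cdot 47 = \left(1 - -3\right) 4 \cdot 47 = \left(1 + 3\right) 4 \cdot 47 = 4 \cdot 4 \cdot 47 = 16 \cdot 47 = 752$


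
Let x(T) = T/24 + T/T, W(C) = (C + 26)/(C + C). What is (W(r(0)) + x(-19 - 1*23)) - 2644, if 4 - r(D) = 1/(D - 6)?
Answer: -264113/100 ≈ -2641.1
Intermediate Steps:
r(D) = 4 - 1/(-6 + D) (r(D) = 4 - 1/(D - 6) = 4 - 1/(-6 + D))
W(C) = (26 + C)/(2*C) (W(C) = (26 + C)/((2*C)) = (26 + C)*(1/(2*C)) = (26 + C)/(2*C))
x(T) = 1 + T/24 (x(T) = T*(1/24) + 1 = T/24 + 1 = 1 + T/24)
(W(r(0)) + x(-19 - 1*23)) - 2644 = ((26 + (-25 + 4*0)/(-6 + 0))/(2*(((-25 + 4*0)/(-6 + 0)))) + (1 + (-19 - 1*23)/24)) - 2644 = ((26 + (-25 + 0)/(-6))/(2*(((-25 + 0)/(-6)))) + (1 + (-19 - 23)/24)) - 2644 = ((26 - 1/6*(-25))/(2*((-1/6*(-25)))) + (1 + (1/24)*(-42))) - 2644 = ((26 + 25/6)/(2*(25/6)) + (1 - 7/4)) - 2644 = ((1/2)*(6/25)*(181/6) - 3/4) - 2644 = (181/50 - 3/4) - 2644 = 287/100 - 2644 = -264113/100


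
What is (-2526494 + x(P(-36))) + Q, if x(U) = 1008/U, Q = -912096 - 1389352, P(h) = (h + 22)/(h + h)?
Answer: -4822758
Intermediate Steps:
P(h) = (22 + h)/(2*h) (P(h) = (22 + h)/((2*h)) = (22 + h)*(1/(2*h)) = (22 + h)/(2*h))
Q = -2301448
(-2526494 + x(P(-36))) + Q = (-2526494 + 1008/(((½)*(22 - 36)/(-36)))) - 2301448 = (-2526494 + 1008/(((½)*(-1/36)*(-14)))) - 2301448 = (-2526494 + 1008/(7/36)) - 2301448 = (-2526494 + 1008*(36/7)) - 2301448 = (-2526494 + 5184) - 2301448 = -2521310 - 2301448 = -4822758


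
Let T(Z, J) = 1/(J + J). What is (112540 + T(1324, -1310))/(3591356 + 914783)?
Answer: 294854799/11806084180 ≈ 0.024975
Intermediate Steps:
T(Z, J) = 1/(2*J)
(112540 + T(1324, -1310))/(3591356 + 914783) = (112540 + (½)/(-1310))/(3591356 + 914783) = (112540 + (½)*(-1/1310))/4506139 = (112540 - 1/2620)*(1/4506139) = (294854799/2620)*(1/4506139) = 294854799/11806084180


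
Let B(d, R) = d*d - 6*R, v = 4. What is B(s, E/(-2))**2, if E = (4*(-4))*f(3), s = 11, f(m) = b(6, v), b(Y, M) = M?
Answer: 5041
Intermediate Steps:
f(m) = 4
E = -64 (E = (4*(-4))*4 = -16*4 = -64)
B(d, R) = d**2 - 6*R
B(s, E/(-2))**2 = (11**2 - (-384)/(-2))**2 = (121 - (-384)*(-1)/2)**2 = (121 - 6*32)**2 = (121 - 192)**2 = (-71)**2 = 5041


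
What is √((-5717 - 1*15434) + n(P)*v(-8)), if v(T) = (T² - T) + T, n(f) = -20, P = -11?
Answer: I*√22431 ≈ 149.77*I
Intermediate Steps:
v(T) = T²
√((-5717 - 1*15434) + n(P)*v(-8)) = √((-5717 - 1*15434) - 20*(-8)²) = √((-5717 - 15434) - 20*64) = √(-21151 - 1280) = √(-22431) = I*√22431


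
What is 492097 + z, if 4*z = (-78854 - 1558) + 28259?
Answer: 1916235/4 ≈ 4.7906e+5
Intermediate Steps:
z = -52153/4 (z = ((-78854 - 1558) + 28259)/4 = (-80412 + 28259)/4 = (¼)*(-52153) = -52153/4 ≈ -13038.)
492097 + z = 492097 - 52153/4 = 1916235/4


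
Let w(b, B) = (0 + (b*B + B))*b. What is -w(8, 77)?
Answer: -5544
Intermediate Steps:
w(b, B) = b*(B + B*b) (w(b, B) = (0 + (B*b + B))*b = (0 + (B + B*b))*b = (B + B*b)*b = b*(B + B*b))
-w(8, 77) = -77*8*(1 + 8) = -77*8*9 = -1*5544 = -5544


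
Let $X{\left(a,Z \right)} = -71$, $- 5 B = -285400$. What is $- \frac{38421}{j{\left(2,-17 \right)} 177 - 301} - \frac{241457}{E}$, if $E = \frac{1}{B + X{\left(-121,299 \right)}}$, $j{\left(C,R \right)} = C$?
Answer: $- \frac{729556810410}{53} \approx -1.3765 \cdot 10^{10}$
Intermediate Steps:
$B = 57080$ ($B = \left(- \frac{1}{5}\right) \left(-285400\right) = 57080$)
$E = \frac{1}{57009}$ ($E = \frac{1}{57080 - 71} = \frac{1}{57009} \approx 1.7541 \cdot 10^{-5}$)
$- \frac{38421}{j{\left(2,-17 \right)} 177 - 301} - \frac{241457}{E} = - \frac{38421}{2 \cdot 177 - 301} - 241457 \frac{1}{\frac{1}{57009}} = - \frac{38421}{354 - 301} - 13765222113 = - \frac{38421}{53} - 13765222113 = - \frac{729556810410}{53}$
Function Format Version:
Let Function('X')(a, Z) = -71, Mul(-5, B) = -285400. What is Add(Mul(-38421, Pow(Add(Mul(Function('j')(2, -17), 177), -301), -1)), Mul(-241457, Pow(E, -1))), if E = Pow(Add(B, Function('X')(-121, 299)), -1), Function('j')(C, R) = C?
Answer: Rational(-729556810410, 53) ≈ -1.3765e+10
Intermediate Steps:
B = 57080 (B = Mul(Rational(-1, 5), -285400) = 57080)
E = Rational(1, 57009) (E = Pow(Add(57080, -71), -1) = Pow(57009, -1) = Rational(1, 57009) ≈ 1.7541e-5)
Add(Mul(-38421, Pow(Add(Mul(Function('j')(2, -17), 177), -301), -1)), Mul(-241457, Pow(E, -1))) = Add(Mul(-38421, Pow(Add(Mul(2, 177), -301), -1)), Mul(-241457, Pow(Rational(1, 57009), -1))) = Add(Mul(-38421, Pow(Add(354, -301), -1)), Mul(-241457, 57009)) = Add(Mul(-38421, Pow(53, -1)), -13765222113) = Add(Mul(-38421, Rational(1, 53)), -13765222113) = Add(Rational(-38421, 53), -13765222113) = Rational(-729556810410, 53)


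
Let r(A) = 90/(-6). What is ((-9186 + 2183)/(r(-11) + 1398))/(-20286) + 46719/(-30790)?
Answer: -327627764363/215957503755 ≈ -1.5171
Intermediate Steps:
r(A) = -15 (r(A) = 90*(-⅙) = -15)
((-9186 + 2183)/(r(-11) + 1398))/(-20286) + 46719/(-30790) = ((-9186 + 2183)/(-15 + 1398))/(-20286) + 46719/(-30790) = -7003/1383*(-1/20286) + 46719*(-1/30790) = -7003*1/1383*(-1/20286) - 46719/30790 = -7003/1383*(-1/20286) - 46719/30790 = 7003/28055538 - 46719/30790 = -327627764363/215957503755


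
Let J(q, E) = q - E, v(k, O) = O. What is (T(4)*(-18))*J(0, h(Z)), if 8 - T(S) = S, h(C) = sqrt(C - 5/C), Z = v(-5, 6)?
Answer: 12*sqrt(186) ≈ 163.66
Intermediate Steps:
Z = 6
T(S) = 8 - S
(T(4)*(-18))*J(0, h(Z)) = ((8 - 1*4)*(-18))*(0 - sqrt(6 - 5/6)) = ((8 - 4)*(-18))*(0 - sqrt(6 - 5*1/6)) = (4*(-18))*(0 - sqrt(6 - 5/6)) = -72*(0 - sqrt(31/6)) = -72*(0 - sqrt(186)/6) = -(-12)*sqrt(186) = 12*sqrt(186)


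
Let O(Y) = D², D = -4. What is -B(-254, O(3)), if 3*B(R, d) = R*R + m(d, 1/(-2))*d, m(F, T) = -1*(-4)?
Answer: -64580/3 ≈ -21527.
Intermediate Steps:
m(F, T) = 4
O(Y) = 16 (O(Y) = (-4)² = 16)
B(R, d) = R²/3 + 4*d/3 (B(R, d) = (R*R + 4*d)/3 = (R² + 4*d)/3 = R²/3 + 4*d/3)
-B(-254, O(3)) = -((⅓)*(-254)² + (4/3)*16) = -((⅓)*64516 + 64/3) = -(64516/3 + 64/3) = -1*64580/3 = -64580/3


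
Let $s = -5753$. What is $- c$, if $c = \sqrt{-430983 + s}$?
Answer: $- 16 i \sqrt{1706} \approx - 660.86 i$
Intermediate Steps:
$c = 16 i \sqrt{1706}$ ($c = \sqrt{-430983 - 5753} = \sqrt{-436736} = 16 i \sqrt{1706} \approx 660.86 i$)
$- c = - 16 i \sqrt{1706}$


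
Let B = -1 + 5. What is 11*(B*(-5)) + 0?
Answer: -220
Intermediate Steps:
B = 4
11*(B*(-5)) + 0 = 11*(4*(-5)) + 0 = 11*(-20) + 0 = -220 + 0 = -220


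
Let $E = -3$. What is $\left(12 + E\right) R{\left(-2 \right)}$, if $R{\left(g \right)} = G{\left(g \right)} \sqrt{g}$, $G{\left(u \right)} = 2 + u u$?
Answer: $54 i \sqrt{2} \approx 76.368 i$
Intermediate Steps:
$G{\left(u \right)} = 2 + u^{2}$
$R{\left(g \right)} = \sqrt{g} \left(2 + g^{2}\right)$ ($R{\left(g \right)} = \left(2 + g^{2}\right) \sqrt{g} = \sqrt{g} \left(2 + g^{2}\right)$)
$\left(12 + E\right) R{\left(-2 \right)} = \left(12 - 3\right) \sqrt{-2} \left(2 + \left(-2\right)^{2}\right) = 9 i \sqrt{2} \left(2 + 4\right) = 9 i \sqrt{2} \cdot 6 = 9 \cdot 6 i \sqrt{2} = 54 i \sqrt{2}$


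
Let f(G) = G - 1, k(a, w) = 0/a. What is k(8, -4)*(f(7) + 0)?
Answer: 0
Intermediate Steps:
k(a, w) = 0
f(G) = -1 + G
k(8, -4)*(f(7) + 0) = 0*((-1 + 7) + 0) = 0*(6 + 0) = 0*6 = 0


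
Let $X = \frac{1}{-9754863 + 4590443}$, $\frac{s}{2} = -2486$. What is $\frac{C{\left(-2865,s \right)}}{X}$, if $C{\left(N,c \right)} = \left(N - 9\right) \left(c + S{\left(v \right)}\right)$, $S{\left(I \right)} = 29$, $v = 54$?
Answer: $-73366690444440$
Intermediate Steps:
$s = -4972$ ($s = 2 \left(-2486\right) = -4972$)
$X = - \frac{1}{5164420}$ ($X = \frac{1}{-5164420} = - \frac{1}{5164420} \approx -1.9363 \cdot 10^{-7}$)
$C{\left(N,c \right)} = \left(-9 + N\right) \left(29 + c\right)$ ($C{\left(N,c \right)} = \left(N - 9\right) \left(c + 29\right) = \left(-9 + N\right) \left(29 + c\right)$)
$\frac{C{\left(-2865,s \right)}}{X} = \frac{-261 - -44748 + 29 \left(-2865\right) - -14244780}{- \frac{1}{5164420}} = \left(-261 + 44748 - 83085 + 14244780\right) \left(-5164420\right) = 14206182 \left(-5164420\right) = -73366690444440$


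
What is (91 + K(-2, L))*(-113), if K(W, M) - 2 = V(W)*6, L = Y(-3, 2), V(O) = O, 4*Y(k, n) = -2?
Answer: -9153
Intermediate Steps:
Y(k, n) = -½ (Y(k, n) = (¼)*(-2) = -½)
L = -½ ≈ -0.50000
K(W, M) = 2 + 6*W (K(W, M) = 2 + W*6 = 2 + 6*W)
(91 + K(-2, L))*(-113) = (91 + (2 + 6*(-2)))*(-113) = (91 + (2 - 12))*(-113) = (91 - 10)*(-113) = 81*(-113) = -9153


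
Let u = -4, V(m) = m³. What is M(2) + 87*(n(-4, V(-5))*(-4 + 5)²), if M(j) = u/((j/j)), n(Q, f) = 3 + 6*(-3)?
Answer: -1309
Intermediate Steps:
n(Q, f) = -15 (n(Q, f) = 3 - 18 = -15)
M(j) = -4 (M(j) = -4/(j/j) = -4/1 = -4*1 = -4)
M(2) + 87*(n(-4, V(-5))*(-4 + 5)²) = -4 + 87*(-15*(-4 + 5)²) = -4 + 87*(-15*1²) = -4 + 87*(-15*1) = -4 + 87*(-15) = -4 - 1305 = -1309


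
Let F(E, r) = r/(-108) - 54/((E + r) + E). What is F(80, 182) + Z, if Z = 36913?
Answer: 37870847/1026 ≈ 36911.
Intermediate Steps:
F(E, r) = -54/(r + 2*E) - r/108 (F(E, r) = r*(-1/108) - 54/(r + 2*E) = -r/108 - 54/(r + 2*E) = -54/(r + 2*E) - r/108)
F(80, 182) + Z = (-5832 - 1*182² - 2*80*182)/(108*(182 + 2*80)) + 36913 = (-5832 - 1*33124 - 29120)/(108*(182 + 160)) + 36913 = (1/108)*(-5832 - 33124 - 29120)/342 + 36913 = (1/108)*(1/342)*(-68076) + 36913 = -1891/1026 + 36913 = 37870847/1026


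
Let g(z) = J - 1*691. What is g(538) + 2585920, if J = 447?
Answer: 2585676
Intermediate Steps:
g(z) = -244 (g(z) = 447 - 1*691 = 447 - 691 = -244)
g(538) + 2585920 = -244 + 2585920 = 2585676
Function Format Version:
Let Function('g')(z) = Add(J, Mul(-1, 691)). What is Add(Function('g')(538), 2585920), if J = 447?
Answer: 2585676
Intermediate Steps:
Function('g')(z) = -244 (Function('g')(z) = Add(447, Mul(-1, 691)) = Add(447, -691) = -244)
Add(Function('g')(538), 2585920) = Add(-244, 2585920) = 2585676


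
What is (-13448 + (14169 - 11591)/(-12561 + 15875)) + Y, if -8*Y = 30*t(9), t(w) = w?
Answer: -89351883/6628 ≈ -13481.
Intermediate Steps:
Y = -135/4 (Y = -15*9/4 = -⅛*270 = -135/4 ≈ -33.750)
(-13448 + (14169 - 11591)/(-12561 + 15875)) + Y = (-13448 + (14169 - 11591)/(-12561 + 15875)) - 135/4 = (-13448 + 2578/3314) - 135/4 = (-13448 + 2578*(1/3314)) - 135/4 = (-13448 + 1289/1657) - 135/4 = -22282047/1657 - 135/4 = -89351883/6628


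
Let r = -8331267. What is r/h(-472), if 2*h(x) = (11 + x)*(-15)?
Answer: -5554178/2305 ≈ -2409.6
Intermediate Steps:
h(x) = -165/2 - 15*x/2 (h(x) = ((11 + x)*(-15))/2 = (-165 - 15*x)/2 = -165/2 - 15*x/2)
r/h(-472) = -8331267/(-165/2 - 15/2*(-472)) = -8331267/(-165/2 + 3540) = -8331267/6915/2 = -8331267*2/6915 = -5554178/2305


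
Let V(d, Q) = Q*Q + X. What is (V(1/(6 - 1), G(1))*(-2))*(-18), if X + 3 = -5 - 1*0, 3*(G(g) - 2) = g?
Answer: -92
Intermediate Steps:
G(g) = 2 + g/3
X = -8 (X = -3 + (-5 - 1*0) = -3 + (-5 + 0) = -3 - 5 = -8)
V(d, Q) = -8 + Q² (V(d, Q) = Q*Q - 8 = Q² - 8 = -8 + Q²)
(V(1/(6 - 1), G(1))*(-2))*(-18) = ((-8 + (2 + (⅓)*1)²)*(-2))*(-18) = ((-8 + (2 + ⅓)²)*(-2))*(-18) = ((-8 + (7/3)²)*(-2))*(-18) = ((-8 + 49/9)*(-2))*(-18) = -23/9*(-2)*(-18) = (46/9)*(-18) = -92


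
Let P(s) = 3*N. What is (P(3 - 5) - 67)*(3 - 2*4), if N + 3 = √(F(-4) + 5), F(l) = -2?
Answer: 380 - 15*√3 ≈ 354.02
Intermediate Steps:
N = -3 + √3 (N = -3 + √(-2 + 5) = -3 + √3 ≈ -1.2680)
P(s) = -9 + 3*√3 (P(s) = 3*(-3 + √3) = -9 + 3*√3)
(P(3 - 5) - 67)*(3 - 2*4) = ((-9 + 3*√3) - 67)*(3 - 2*4) = (-76 + 3*√3)*(3 - 8) = (-76 + 3*√3)*(-5) = 380 - 15*√3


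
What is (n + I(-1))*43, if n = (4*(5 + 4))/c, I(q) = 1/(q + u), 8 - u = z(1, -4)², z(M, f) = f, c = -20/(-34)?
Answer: 118207/45 ≈ 2626.8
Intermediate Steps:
c = 10/17 (c = -20*(-1/34) = 10/17 ≈ 0.58823)
u = -8 (u = 8 - 1*(-4)² = 8 - 1*16 = 8 - 16 = -8)
I(q) = 1/(-8 + q) (I(q) = 1/(q - 8) = 1/(-8 + q))
n = 306/5 (n = (4*(5 + 4))/(10/17) = (4*9)*(17/10) = 36*(17/10) = 306/5 ≈ 61.200)
(n + I(-1))*43 = (306/5 + 1/(-8 - 1))*43 = (306/5 + 1/(-9))*43 = (306/5 - ⅑)*43 = (2749/45)*43 = 118207/45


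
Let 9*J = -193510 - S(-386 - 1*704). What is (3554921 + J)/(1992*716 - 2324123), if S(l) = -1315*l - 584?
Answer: -10122671/2693553 ≈ -3.7581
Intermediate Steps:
S(l) = -584 - 1315*l
J = -542092/3 (J = (-193510 - (-584 - 1315*(-386 - 1*704)))/9 = (-193510 - (-584 - 1315*(-386 - 704)))/9 = (-193510 - (-584 - 1315*(-1090)))/9 = (-193510 - (-584 + 1433350))/9 = (-193510 - 1*1432766)/9 = (-193510 - 1432766)/9 = (⅑)*(-1626276) = -542092/3 ≈ -1.8070e+5)
(3554921 + J)/(1992*716 - 2324123) = (3554921 - 542092/3)/(1992*716 - 2324123) = 10122671/(3*(1426272 - 2324123)) = (10122671/3)/(-897851) = (10122671/3)*(-1/897851) = -10122671/2693553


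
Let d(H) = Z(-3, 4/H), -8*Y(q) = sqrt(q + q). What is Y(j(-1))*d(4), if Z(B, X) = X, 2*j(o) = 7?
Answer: -sqrt(7)/8 ≈ -0.33072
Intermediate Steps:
j(o) = 7/2 (j(o) = (1/2)*7 = 7/2)
Y(q) = -sqrt(2)*sqrt(q)/8 (Y(q) = -sqrt(q + q)/8 = -sqrt(2)*sqrt(q)/8)
d(H) = 4/H
Y(j(-1))*d(4) = (-sqrt(2)*sqrt(7/2)/8)*(4/4) = (-sqrt(2)*sqrt(14)/2/8)*(4*(1/4)) = -sqrt(7)/8*1 = -sqrt(7)/8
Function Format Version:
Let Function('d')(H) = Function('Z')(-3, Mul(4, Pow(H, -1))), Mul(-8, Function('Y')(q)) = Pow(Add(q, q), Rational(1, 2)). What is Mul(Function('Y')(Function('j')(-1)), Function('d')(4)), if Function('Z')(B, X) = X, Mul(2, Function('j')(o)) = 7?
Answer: Mul(Rational(-1, 8), Pow(7, Rational(1, 2))) ≈ -0.33072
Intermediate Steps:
Function('j')(o) = Rational(7, 2) (Function('j')(o) = Mul(Rational(1, 2), 7) = Rational(7, 2))
Function('Y')(q) = Mul(Rational(-1, 8), Pow(2, Rational(1, 2)), Pow(q, Rational(1, 2))) (Function('Y')(q) = Mul(Rational(-1, 8), Pow(Add(q, q), Rational(1, 2))) = Mul(Rational(-1, 8), Pow(Mul(2, q), Rational(1, 2))) = Mul(Rational(-1, 8), Mul(Pow(2, Rational(1, 2)), Pow(q, Rational(1, 2)))) = Mul(Rational(-1, 8), Pow(2, Rational(1, 2)), Pow(q, Rational(1, 2))))
Function('d')(H) = Mul(4, Pow(H, -1))
Mul(Function('Y')(Function('j')(-1)), Function('d')(4)) = Mul(Mul(Rational(-1, 8), Pow(2, Rational(1, 2)), Pow(Rational(7, 2), Rational(1, 2))), Mul(4, Pow(4, -1))) = Mul(Mul(Rational(-1, 8), Pow(2, Rational(1, 2)), Mul(Rational(1, 2), Pow(14, Rational(1, 2)))), Mul(4, Rational(1, 4))) = Mul(Mul(Rational(-1, 8), Pow(7, Rational(1, 2))), 1) = Mul(Rational(-1, 8), Pow(7, Rational(1, 2)))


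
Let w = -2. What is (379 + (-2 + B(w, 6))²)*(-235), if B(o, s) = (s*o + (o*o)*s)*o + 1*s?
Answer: -183065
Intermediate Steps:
B(o, s) = s + o*(o*s + s*o²) (B(o, s) = (o*s + o²*s)*o + s = (o*s + s*o²)*o + s = o*(o*s + s*o²) + s = s + o*(o*s + s*o²))
(379 + (-2 + B(w, 6))²)*(-235) = (379 + (-2 + 6*(1 + (-2)² + (-2)³))²)*(-235) = (379 + (-2 + 6*(1 + 4 - 8))²)*(-235) = (379 + (-2 + 6*(-3))²)*(-235) = (379 + (-2 - 18)²)*(-235) = (379 + (-20)²)*(-235) = (379 + 400)*(-235) = 779*(-235) = -183065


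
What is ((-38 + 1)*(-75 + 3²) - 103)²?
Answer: 5470921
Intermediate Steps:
((-38 + 1)*(-75 + 3²) - 103)² = (-37*(-75 + 9) - 103)² = (-37*(-66) - 103)² = (2442 - 103)² = 2339² = 5470921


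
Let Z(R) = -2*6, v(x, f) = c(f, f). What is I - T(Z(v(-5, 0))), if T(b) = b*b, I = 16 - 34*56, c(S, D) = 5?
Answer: -2032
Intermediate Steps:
v(x, f) = 5
I = -1888 (I = 16 - 1904 = -1888)
Z(R) = -12
T(b) = b²
I - T(Z(v(-5, 0))) = -1888 - 1*(-12)² = -1888 - 1*144 = -1888 - 144 = -2032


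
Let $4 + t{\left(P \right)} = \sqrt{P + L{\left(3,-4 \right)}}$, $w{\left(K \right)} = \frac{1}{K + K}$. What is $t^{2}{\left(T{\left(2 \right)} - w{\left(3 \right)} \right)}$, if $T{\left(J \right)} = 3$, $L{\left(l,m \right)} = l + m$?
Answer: $\frac{\left(24 - \sqrt{66}\right)^{2}}{36} \approx 7.0013$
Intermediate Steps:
$w{\left(K \right)} = \frac{1}{2 K}$
$t{\left(P \right)} = -4 + \sqrt{-1 + P}$ ($t{\left(P \right)} = -4 + \sqrt{P + \left(3 - 4\right)} = -4 + \sqrt{P - 1} = -4 + \sqrt{-1 + P}$)
$t^{2}{\left(T{\left(2 \right)} - w{\left(3 \right)} \right)} = \left(-4 + \sqrt{-1 + \left(3 - \frac{1}{2 \cdot 3}\right)}\right)^{2} = \left(-4 + \sqrt{-1 + \left(3 - \frac{1}{2} \cdot \frac{1}{3}\right)}\right)^{2} = \left(-4 + \sqrt{-1 + \left(3 - \frac{1}{6}\right)}\right)^{2} = \left(-4 + \sqrt{-1 + \frac{17}{6}}\right)^{2} = \left(-4 + \sqrt{\frac{11}{6}}\right)^{2} = \left(-4 + \frac{\sqrt{66}}{6}\right)^{2}$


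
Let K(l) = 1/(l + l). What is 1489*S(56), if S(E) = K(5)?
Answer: 1489/10 ≈ 148.90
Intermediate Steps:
K(l) = 1/(2*l)
S(E) = ⅒ (S(E) = (½)/5 = (½)*(⅕) = ⅒)
1489*S(56) = 1489*(⅒) = 1489/10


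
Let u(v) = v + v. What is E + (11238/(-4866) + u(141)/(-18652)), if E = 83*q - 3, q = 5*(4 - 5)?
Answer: -3179077297/7563386 ≈ -420.32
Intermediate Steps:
u(v) = 2*v
q = -5 (q = 5*(-1) = -5)
E = -418 (E = 83*(-5) - 3 = -415 - 3 = -418)
E + (11238/(-4866) + u(141)/(-18652)) = -418 + (11238/(-4866) + (2*141)/(-18652)) = -418 + (11238*(-1/4866) + 282*(-1/18652)) = -418 + (-1873/811 - 141/9326) = -418 - 17581949/7563386 = -3179077297/7563386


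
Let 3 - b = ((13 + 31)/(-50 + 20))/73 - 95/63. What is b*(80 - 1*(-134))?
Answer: 22282108/22995 ≈ 969.00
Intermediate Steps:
b = 104122/22995 (b = 3 - (((13 + 31)/(-50 + 20))/73 - 95/63) = 3 - ((44/(-30))*(1/73) - 95*1/63) = 3 - ((44*(-1/30))*(1/73) - 95/63) = 3 - (-22/15*1/73 - 95/63) = 3 - (-22/1095 - 95/63) = 3 - 1*(-35137/22995) = 3 + 35137/22995 = 104122/22995 ≈ 4.5280)
b*(80 - 1*(-134)) = 104122*(80 - 1*(-134))/22995 = 104122*(80 + 134)/22995 = (104122/22995)*214 = 22282108/22995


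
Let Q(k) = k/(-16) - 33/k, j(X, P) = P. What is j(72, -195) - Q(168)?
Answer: -10321/56 ≈ -184.30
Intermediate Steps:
Q(k) = -33/k - k/16 (Q(k) = k*(-1/16) - 33/k = -k/16 - 33/k = -33/k - k/16)
j(72, -195) - Q(168) = -195 - (-33/168 - 1/16*168) = -195 - (-33*1/168 - 21/2) = -195 - (-11/56 - 21/2) = -195 - 1*(-599/56) = -195 + 599/56 = -10321/56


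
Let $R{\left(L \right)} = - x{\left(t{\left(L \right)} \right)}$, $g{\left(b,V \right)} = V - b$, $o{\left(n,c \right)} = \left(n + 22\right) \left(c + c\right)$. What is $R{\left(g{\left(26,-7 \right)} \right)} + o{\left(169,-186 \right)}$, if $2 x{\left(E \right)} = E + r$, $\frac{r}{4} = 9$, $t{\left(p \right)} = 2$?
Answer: $-71071$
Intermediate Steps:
$o{\left(n,c \right)} = 2 c \left(22 + n\right)$ ($o{\left(n,c \right)} = \left(22 + n\right) 2 c = 2 c \left(22 + n\right)$)
$r = 36$ ($r = 4 \cdot 9 = 36$)
$x{\left(E \right)} = 18 + \frac{E}{2}$ ($x{\left(E \right)} = \frac{E + 36}{2} = \frac{36 + E}{2} = 18 + \frac{E}{2}$)
$R{\left(L \right)} = -19$ ($R{\left(L \right)} = - (18 + \frac{1}{2} \cdot 2) = - (18 + 1) = \left(-1\right) 19 = -19$)
$R{\left(g{\left(26,-7 \right)} \right)} + o{\left(169,-186 \right)} = -19 + 2 \left(-186\right) \left(22 + 169\right) = -19 + 2 \left(-186\right) 191 = -19 - 71052 = -71071$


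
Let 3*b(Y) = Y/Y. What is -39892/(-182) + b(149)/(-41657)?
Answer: 356095925/1624623 ≈ 219.19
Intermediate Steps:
b(Y) = 1/3 (b(Y) = (Y/Y)/3 = (1/3)*1 = 1/3)
-39892/(-182) + b(149)/(-41657) = -39892/(-182) + (1/3)/(-41657) = -39892*(-1/182) + (1/3)*(-1/41657) = 19946/91 - 1/124971 = 356095925/1624623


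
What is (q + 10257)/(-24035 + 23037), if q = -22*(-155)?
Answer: -13667/998 ≈ -13.694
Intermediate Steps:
q = 3410
(q + 10257)/(-24035 + 23037) = (3410 + 10257)/(-24035 + 23037) = 13667/(-998) = 13667*(-1/998) = -13667/998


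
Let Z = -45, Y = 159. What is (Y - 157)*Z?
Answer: -90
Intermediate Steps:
(Y - 157)*Z = (159 - 157)*(-45) = 2*(-45) = -90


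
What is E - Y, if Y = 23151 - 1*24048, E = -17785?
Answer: -16888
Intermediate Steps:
Y = -897 (Y = 23151 - 24048 = -897)
E - Y = -17785 - 1*(-897) = -17785 + 897 = -16888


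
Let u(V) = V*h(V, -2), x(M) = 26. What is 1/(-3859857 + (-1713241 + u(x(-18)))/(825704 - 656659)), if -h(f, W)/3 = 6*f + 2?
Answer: -33809/130498250426 ≈ -2.5908e-7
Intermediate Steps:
h(f, W) = -6 - 18*f (h(f, W) = -3*(6*f + 2) = -3*(2 + 6*f) = -6 - 18*f)
u(V) = V*(-6 - 18*V)
1/(-3859857 + (-1713241 + u(x(-18)))/(825704 - 656659)) = 1/(-3859857 + (-1713241 - 6*26*(1 + 3*26))/(825704 - 656659)) = 1/(-3859857 + (-1713241 - 6*26*(1 + 78))/169045) = 1/(-3859857 + (-1713241 - 6*26*79)*(1/169045)) = 1/(-3859857 + (-1713241 - 12324)*(1/169045)) = 1/(-3859857 - 1725565*1/169045) = 1/(-3859857 - 345113/33809) = 1/(-130498250426/33809) = -33809/130498250426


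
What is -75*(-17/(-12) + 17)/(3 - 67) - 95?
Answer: -18795/256 ≈ -73.418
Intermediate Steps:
-75*(-17/(-12) + 17)/(3 - 67) - 95 = -75*(-17*(-1/12) + 17)/(-64) - 95 = -75*(17/12 + 17)*(-1)/64 - 95 = -5525*(-1)/(4*64) - 95 = -75*(-221/768) - 95 = 5525/256 - 95 = -18795/256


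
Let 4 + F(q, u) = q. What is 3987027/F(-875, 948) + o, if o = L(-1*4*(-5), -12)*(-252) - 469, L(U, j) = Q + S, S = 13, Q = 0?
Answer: -2426294/293 ≈ -8280.9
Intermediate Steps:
L(U, j) = 13 (L(U, j) = 0 + 13 = 13)
F(q, u) = -4 + q
o = -3745 (o = 13*(-252) - 469 = -3276 - 469 = -3745)
3987027/F(-875, 948) + o = 3987027/(-4 - 875) - 3745 = 3987027/(-879) - 3745 = 3987027*(-1/879) - 3745 = -1329009/293 - 3745 = -2426294/293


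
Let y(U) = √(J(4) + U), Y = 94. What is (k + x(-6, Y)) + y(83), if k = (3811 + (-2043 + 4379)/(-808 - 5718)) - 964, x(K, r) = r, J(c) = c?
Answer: 9595315/3263 + √87 ≈ 2950.0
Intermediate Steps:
y(U) = √(4 + U)
k = 9288593/3263 (k = (3811 + 2336/(-6526)) - 964 = (3811 + 2336*(-1/6526)) - 964 = (3811 - 1168/3263) - 964 = 12434125/3263 - 964 = 9288593/3263 ≈ 2846.6)
(k + x(-6, Y)) + y(83) = (9288593/3263 + 94) + √(4 + 83) = 9595315/3263 + √87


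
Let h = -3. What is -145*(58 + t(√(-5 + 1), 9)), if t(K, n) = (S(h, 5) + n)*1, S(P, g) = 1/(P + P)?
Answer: -58145/6 ≈ -9690.8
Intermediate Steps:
S(P, g) = 1/(2*P)
t(K, n) = -⅙ + n (t(K, n) = ((½)/(-3) + n)*1 = ((½)*(-⅓) + n)*1 = (-⅙ + n)*1 = -⅙ + n)
-145*(58 + t(√(-5 + 1), 9)) = -145*(58 + (-⅙ + 9)) = -145*(58 + 53/6) = -145*401/6 = -58145/6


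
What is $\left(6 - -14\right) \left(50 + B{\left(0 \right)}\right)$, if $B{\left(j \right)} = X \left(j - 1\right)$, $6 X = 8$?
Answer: $\frac{2920}{3} \approx 973.33$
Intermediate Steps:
$X = \frac{4}{3}$ ($X = \frac{1}{6} \cdot 8 = \frac{4}{3} \approx 1.3333$)
$B{\left(j \right)} = - \frac{4}{3} + \frac{4 j}{3}$ ($B{\left(j \right)} = \frac{4 \left(j - 1\right)}{3} = \frac{4 \left(-1 + j\right)}{3} = - \frac{4}{3} + \frac{4 j}{3}$)
$\left(6 - -14\right) \left(50 + B{\left(0 \right)}\right) = \left(6 - -14\right) \left(50 + \left(- \frac{4}{3} + \frac{4}{3} \cdot 0\right)\right) = \left(6 + 14\right) \left(50 + \left(- \frac{4}{3} + 0\right)\right) = 20 \left(50 - \frac{4}{3}\right) = 20 \cdot \frac{146}{3} = \frac{2920}{3}$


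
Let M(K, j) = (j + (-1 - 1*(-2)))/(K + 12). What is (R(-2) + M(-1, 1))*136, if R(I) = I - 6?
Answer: -11696/11 ≈ -1063.3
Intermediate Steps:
M(K, j) = (1 + j)/(12 + K) (M(K, j) = (j + (-1 + 2))/(12 + K) = (j + 1)/(12 + K) = (1 + j)/(12 + K))
R(I) = -6 + I
(R(-2) + M(-1, 1))*136 = ((-6 - 2) + (1 + 1)/(12 - 1))*136 = (-8 + 2/11)*136 = -86/11*136 = -11696/11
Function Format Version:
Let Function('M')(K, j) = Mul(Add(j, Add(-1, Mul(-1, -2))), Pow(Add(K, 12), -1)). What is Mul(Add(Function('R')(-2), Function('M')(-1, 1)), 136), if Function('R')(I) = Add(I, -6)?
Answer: Rational(-11696, 11) ≈ -1063.3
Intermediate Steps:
Function('M')(K, j) = Mul(Pow(Add(12, K), -1), Add(1, j)) (Function('M')(K, j) = Mul(Add(j, Add(-1, 2)), Pow(Add(12, K), -1)) = Mul(Add(j, 1), Pow(Add(12, K), -1)) = Mul(Add(1, j), Pow(Add(12, K), -1)) = Mul(Pow(Add(12, K), -1), Add(1, j)))
Function('R')(I) = Add(-6, I)
Mul(Add(Function('R')(-2), Function('M')(-1, 1)), 136) = Mul(Add(Add(-6, -2), Mul(Pow(Add(12, -1), -1), Add(1, 1))), 136) = Mul(Add(-8, Mul(Pow(11, -1), 2)), 136) = Mul(Add(-8, Mul(Rational(1, 11), 2)), 136) = Mul(Add(-8, Rational(2, 11)), 136) = Mul(Rational(-86, 11), 136) = Rational(-11696, 11)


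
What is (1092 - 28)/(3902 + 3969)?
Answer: 1064/7871 ≈ 0.13518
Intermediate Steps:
(1092 - 28)/(3902 + 3969) = 1064/7871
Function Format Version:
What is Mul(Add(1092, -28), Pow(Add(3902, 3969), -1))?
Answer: Rational(1064, 7871) ≈ 0.13518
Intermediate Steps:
Mul(Add(1092, -28), Pow(Add(3902, 3969), -1)) = Mul(1064, Pow(7871, -1)) = Mul(1064, Rational(1, 7871)) = Rational(1064, 7871)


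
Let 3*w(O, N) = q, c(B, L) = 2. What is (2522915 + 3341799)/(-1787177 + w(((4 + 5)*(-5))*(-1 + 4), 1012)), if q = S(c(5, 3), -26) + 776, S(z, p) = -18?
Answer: -17594142/5360773 ≈ -3.2820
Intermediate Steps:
q = 758 (q = -18 + 776 = 758)
w(O, N) = 758/3 (w(O, N) = (1/3)*758 = 758/3)
(2522915 + 3341799)/(-1787177 + w(((4 + 5)*(-5))*(-1 + 4), 1012)) = (2522915 + 3341799)/(-1787177 + 758/3) = 5864714/(-5360773/3) = 5864714*(-3/5360773) = -17594142/5360773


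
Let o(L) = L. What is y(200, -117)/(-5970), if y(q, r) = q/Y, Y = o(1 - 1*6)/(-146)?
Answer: -584/597 ≈ -0.97822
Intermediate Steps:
Y = 5/146 (Y = (1 - 1*6)/(-146) = (1 - 6)*(-1/146) = -5*(-1/146) = 5/146 ≈ 0.034247)
y(q, r) = 146*q/5 (y(q, r) = q/(5/146) = q*(146/5) = 146*q/5)
y(200, -117)/(-5970) = ((146/5)*200)/(-5970) = 5840*(-1/5970) = -584/597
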